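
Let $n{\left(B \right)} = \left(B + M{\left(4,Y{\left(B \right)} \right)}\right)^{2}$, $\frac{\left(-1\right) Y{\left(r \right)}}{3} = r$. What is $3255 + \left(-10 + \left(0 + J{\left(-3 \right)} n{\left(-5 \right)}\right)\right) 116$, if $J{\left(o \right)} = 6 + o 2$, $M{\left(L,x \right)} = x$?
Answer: $2095$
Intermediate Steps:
$Y{\left(r \right)} = - 3 r$
$J{\left(o \right)} = 6 + 2 o$
$n{\left(B \right)} = 4 B^{2}$ ($n{\left(B \right)} = \left(B - 3 B\right)^{2} = \left(- 2 B\right)^{2} = 4 B^{2}$)
$3255 + \left(-10 + \left(0 + J{\left(-3 \right)} n{\left(-5 \right)}\right)\right) 116 = 3255 + \left(-10 + \left(0 + \left(6 + 2 \left(-3\right)\right) 4 \left(-5\right)^{2}\right)\right) 116 = 3255 + \left(-10 + \left(0 + \left(6 - 6\right) 4 \cdot 25\right)\right) 116 = 3255 + \left(-10 + \left(0 + 0 \cdot 100\right)\right) 116 = 3255 + \left(-10 + \left(0 + 0\right)\right) 116 = 3255 + \left(-10 + 0\right) 116 = 3255 - 1160 = 2095$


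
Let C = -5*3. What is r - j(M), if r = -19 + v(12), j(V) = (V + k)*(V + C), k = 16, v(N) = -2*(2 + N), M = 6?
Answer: 151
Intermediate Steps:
v(N) = -4 - 2*N
C = -15
j(V) = (-15 + V)*(16 + V) (j(V) = (V + 16)*(V - 15) = (16 + V)*(-15 + V) = (-15 + V)*(16 + V))
r = -47 (r = -19 + (-4 - 2*12) = -19 + (-4 - 24) = -19 - 28 = -47)
r - j(M) = -47 - (-240 + 6 + 6²) = -47 - (-240 + 6 + 36) = -47 - 1*(-198) = -47 + 198 = 151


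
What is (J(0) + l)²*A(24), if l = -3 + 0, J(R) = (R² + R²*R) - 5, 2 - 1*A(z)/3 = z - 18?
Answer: -768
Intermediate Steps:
A(z) = 60 - 3*z (A(z) = 6 - 3*(z - 18) = 6 - 3*(-18 + z) = 6 + (54 - 3*z) = 60 - 3*z)
J(R) = -5 + R² + R³ (J(R) = (R² + R³) - 5 = -5 + R² + R³)
l = -3
(J(0) + l)²*A(24) = ((-5 + 0² + 0³) - 3)²*(60 - 3*24) = ((-5 + 0 + 0) - 3)²*(60 - 72) = (-5 - 3)²*(-12) = (-8)²*(-12) = 64*(-12) = -768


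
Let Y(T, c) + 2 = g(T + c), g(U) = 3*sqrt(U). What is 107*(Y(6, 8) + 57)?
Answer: 5885 + 321*sqrt(14) ≈ 7086.1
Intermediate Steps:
Y(T, c) = -2 + 3*sqrt(T + c)
107*(Y(6, 8) + 57) = 107*((-2 + 3*sqrt(6 + 8)) + 57) = 107*((-2 + 3*sqrt(14)) + 57) = 107*(55 + 3*sqrt(14)) = 5885 + 321*sqrt(14)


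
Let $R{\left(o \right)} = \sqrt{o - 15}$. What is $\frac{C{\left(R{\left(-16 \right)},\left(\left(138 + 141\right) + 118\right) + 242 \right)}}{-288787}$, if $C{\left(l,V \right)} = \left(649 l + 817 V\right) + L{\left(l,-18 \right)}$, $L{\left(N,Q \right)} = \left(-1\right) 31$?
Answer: $- \frac{522032}{288787} - \frac{649 i \sqrt{31}}{288787} \approx -1.8077 - 0.012513 i$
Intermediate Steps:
$L{\left(N,Q \right)} = -31$
$R{\left(o \right)} = \sqrt{-15 + o}$
$C{\left(l,V \right)} = -31 + 649 l + 817 V$ ($C{\left(l,V \right)} = \left(649 l + 817 V\right) - 31 = -31 + 649 l + 817 V$)
$\frac{C{\left(R{\left(-16 \right)},\left(\left(138 + 141\right) + 118\right) + 242 \right)}}{-288787} = \frac{-31 + 649 \sqrt{-15 - 16} + 817 \left(\left(\left(138 + 141\right) + 118\right) + 242\right)}{-288787} = \left(-31 + 649 \sqrt{-31} + 817 \left(\left(279 + 118\right) + 242\right)\right) \left(- \frac{1}{288787}\right) = \left(-31 + 649 i \sqrt{31} + 817 \left(397 + 242\right)\right) \left(- \frac{1}{288787}\right) = \left(-31 + 649 i \sqrt{31} + 817 \cdot 639\right) \left(- \frac{1}{288787}\right) = \left(-31 + 649 i \sqrt{31} + 522063\right) \left(- \frac{1}{288787}\right) = \left(522032 + 649 i \sqrt{31}\right) \left(- \frac{1}{288787}\right) = - \frac{522032}{288787} - \frac{649 i \sqrt{31}}{288787}$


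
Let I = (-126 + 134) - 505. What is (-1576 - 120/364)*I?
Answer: 10184666/13 ≈ 7.8344e+5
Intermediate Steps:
I = -497 (I = 8 - 505 = -497)
(-1576 - 120/364)*I = (-1576 - 120/364)*(-497) = (-1576 - 120*1/364)*(-497) = (-1576 - 30/91)*(-497) = -143446/91*(-497) = 10184666/13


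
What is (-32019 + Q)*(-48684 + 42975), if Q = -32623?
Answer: 369041178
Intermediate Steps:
(-32019 + Q)*(-48684 + 42975) = (-32019 - 32623)*(-48684 + 42975) = -64642*(-5709) = 369041178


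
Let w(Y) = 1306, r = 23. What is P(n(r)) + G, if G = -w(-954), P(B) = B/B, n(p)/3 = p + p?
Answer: -1305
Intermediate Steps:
n(p) = 6*p (n(p) = 3*(p + p) = 3*(2*p) = 6*p)
P(B) = 1
G = -1306 (G = -1*1306 = -1306)
P(n(r)) + G = 1 - 1306 = -1305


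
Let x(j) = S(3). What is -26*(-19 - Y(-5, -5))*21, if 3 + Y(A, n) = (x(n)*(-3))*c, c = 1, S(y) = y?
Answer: 3822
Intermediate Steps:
x(j) = 3
Y(A, n) = -12 (Y(A, n) = -3 + (3*(-3))*1 = -3 - 9*1 = -3 - 9 = -12)
-26*(-19 - Y(-5, -5))*21 = -26*(-19 - 1*(-12))*21 = -26*(-19 + 12)*21 = -26*(-7)*21 = 182*21 = 3822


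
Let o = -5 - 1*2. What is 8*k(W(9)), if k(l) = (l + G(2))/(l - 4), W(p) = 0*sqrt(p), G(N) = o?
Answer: 14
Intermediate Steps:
o = -7 (o = -5 - 2 = -7)
G(N) = -7
W(p) = 0
k(l) = (-7 + l)/(-4 + l) (k(l) = (l - 7)/(l - 4) = (-7 + l)/(-4 + l))
8*k(W(9)) = 8*((-7 + 0)/(-4 + 0)) = 8*(-7/(-4)) = 8*(-1/4*(-7)) = 8*(7/4) = 14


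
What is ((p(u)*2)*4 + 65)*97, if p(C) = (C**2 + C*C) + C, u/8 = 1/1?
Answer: 111841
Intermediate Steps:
u = 8 (u = 8/1 = 8*1 = 8)
p(C) = C + 2*C**2 (p(C) = (C**2 + C**2) + C = 2*C**2 + C = C + 2*C**2)
((p(u)*2)*4 + 65)*97 = (((8*(1 + 2*8))*2)*4 + 65)*97 = (((8*(1 + 16))*2)*4 + 65)*97 = (((8*17)*2)*4 + 65)*97 = ((136*2)*4 + 65)*97 = (272*4 + 65)*97 = (1088 + 65)*97 = 1153*97 = 111841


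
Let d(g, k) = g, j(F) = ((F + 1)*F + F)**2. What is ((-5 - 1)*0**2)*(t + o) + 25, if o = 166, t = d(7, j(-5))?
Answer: 25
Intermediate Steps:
j(F) = (F + F*(1 + F))**2 (j(F) = ((1 + F)*F + F)**2 = (F*(1 + F) + F)**2 = (F + F*(1 + F))**2)
t = 7
((-5 - 1)*0**2)*(t + o) + 25 = ((-5 - 1)*0**2)*(7 + 166) + 25 = -6*0*173 + 25 = 0*173 + 25 = 0 + 25 = 25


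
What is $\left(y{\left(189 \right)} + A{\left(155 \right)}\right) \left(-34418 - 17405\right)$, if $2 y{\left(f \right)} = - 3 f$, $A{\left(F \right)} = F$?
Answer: $\frac{13318511}{2} \approx 6.6593 \cdot 10^{6}$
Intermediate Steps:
$y{\left(f \right)} = - \frac{3 f}{2}$ ($y{\left(f \right)} = \frac{\left(-3\right) f}{2} = - \frac{3 f}{2}$)
$\left(y{\left(189 \right)} + A{\left(155 \right)}\right) \left(-34418 - 17405\right) = \left(\left(- \frac{3}{2}\right) 189 + 155\right) \left(-34418 - 17405\right) = \left(- \frac{567}{2} + 155\right) \left(-51823\right) = \left(- \frac{257}{2}\right) \left(-51823\right) = \frac{13318511}{2}$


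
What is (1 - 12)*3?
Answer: -33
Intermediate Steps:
(1 - 12)*3 = -11*3 = -33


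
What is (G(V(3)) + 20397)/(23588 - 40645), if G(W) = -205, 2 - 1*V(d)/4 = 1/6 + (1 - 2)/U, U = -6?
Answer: -20192/17057 ≈ -1.1838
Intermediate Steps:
V(d) = 20/3 (V(d) = 8 - 4*(1/6 + (1 - 2)/(-6)) = 8 - 4*(1*(1/6) - 1*(-1/6)) = 8 - 4*(1/6 + 1/6) = 8 - 4*1/3 = 8 - 4/3 = 20/3)
(G(V(3)) + 20397)/(23588 - 40645) = (-205 + 20397)/(23588 - 40645) = 20192/(-17057) = 20192*(-1/17057) = -20192/17057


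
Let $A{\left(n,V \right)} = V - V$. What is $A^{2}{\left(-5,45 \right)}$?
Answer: $0$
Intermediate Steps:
$A{\left(n,V \right)} = 0$
$A^{2}{\left(-5,45 \right)} = 0^{2} = 0$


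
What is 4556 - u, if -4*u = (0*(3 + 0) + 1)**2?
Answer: 18225/4 ≈ 4556.3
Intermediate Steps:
u = -1/4 (u = -(0*(3 + 0) + 1)**2/4 = -(0*3 + 1)**2/4 = -(0 + 1)**2/4 = -1/4*1**2 = -1/4*1 = -1/4 ≈ -0.25000)
4556 - u = 4556 - 1*(-1/4) = 4556 + 1/4 = 18225/4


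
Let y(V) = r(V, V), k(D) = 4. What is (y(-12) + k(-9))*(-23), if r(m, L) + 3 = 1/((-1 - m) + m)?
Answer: 0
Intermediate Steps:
r(m, L) = -4 (r(m, L) = -3 + 1/((-1 - m) + m) = -3 + 1/(-1) = -3 - 1 = -4)
y(V) = -4
(y(-12) + k(-9))*(-23) = (-4 + 4)*(-23) = 0*(-23) = 0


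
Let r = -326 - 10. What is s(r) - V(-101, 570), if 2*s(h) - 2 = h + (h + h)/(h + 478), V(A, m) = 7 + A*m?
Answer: 4074948/71 ≈ 57394.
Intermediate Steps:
r = -336
s(h) = 1 + h/2 + h/(478 + h) (s(h) = 1 + (h + (h + h)/(h + 478))/2 = 1 + (h + (2*h)/(478 + h))/2 = 1 + (h + 2*h/(478 + h))/2 = 1 + (h/2 + h/(478 + h)) = 1 + h/2 + h/(478 + h))
s(r) - V(-101, 570) = (956 + (-336)² + 482*(-336))/(2*(478 - 336)) - (7 - 101*570) = (½)*(956 + 112896 - 161952)/142 - (7 - 57570) = (½)*(1/142)*(-48100) - 1*(-57563) = -12025/71 + 57563 = 4074948/71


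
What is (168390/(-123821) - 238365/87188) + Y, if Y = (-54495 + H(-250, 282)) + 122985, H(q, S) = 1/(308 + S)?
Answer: 218109336013690499/3184733077660 ≈ 68486.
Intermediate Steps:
Y = 40409101/590 (Y = (-54495 + 1/(308 + 282)) + 122985 = (-54495 + 1/590) + 122985 = -32152049/590 + 122985 = 40409101/590 ≈ 68490.)
(168390/(-123821) - 238365/87188) + Y = (168390/(-123821) - 238365/87188) + 40409101/590 = (168390*(-1/123821) - 238365*1/87188) + 40409101/590 = (-168390/123821 - 238365/87188) + 40409101/590 = -44196179985/10795705348 + 40409101/590 = 218109336013690499/3184733077660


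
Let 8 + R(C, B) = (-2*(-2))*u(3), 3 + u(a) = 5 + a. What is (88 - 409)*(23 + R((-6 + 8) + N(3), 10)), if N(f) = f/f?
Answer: -11235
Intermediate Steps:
N(f) = 1
u(a) = 2 + a (u(a) = -3 + (5 + a) = 2 + a)
R(C, B) = 12 (R(C, B) = -8 + (-2*(-2))*(2 + 3) = -8 + 4*5 = -8 + 20 = 12)
(88 - 409)*(23 + R((-6 + 8) + N(3), 10)) = (88 - 409)*(23 + 12) = -321*35 = -11235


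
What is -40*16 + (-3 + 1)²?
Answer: -636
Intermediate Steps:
-40*16 + (-3 + 1)² = -640 + (-2)² = -640 + 4 = -636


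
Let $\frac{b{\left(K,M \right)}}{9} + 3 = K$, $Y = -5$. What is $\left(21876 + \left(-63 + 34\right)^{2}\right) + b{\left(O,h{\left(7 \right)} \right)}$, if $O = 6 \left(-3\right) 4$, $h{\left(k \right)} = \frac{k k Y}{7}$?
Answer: $22042$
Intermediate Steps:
$h{\left(k \right)} = - \frac{5 k^{2}}{7}$ ($h{\left(k \right)} = \frac{k k \left(-5\right)}{7} = k^{2} \left(-5\right) \frac{1}{7} = - 5 k^{2} \cdot \frac{1}{7} = - \frac{5 k^{2}}{7}$)
$O = -72$ ($O = \left(-18\right) 4 = -72$)
$b{\left(K,M \right)} = -27 + 9 K$
$\left(21876 + \left(-63 + 34\right)^{2}\right) + b{\left(O,h{\left(7 \right)} \right)} = \left(21876 + \left(-63 + 34\right)^{2}\right) + \left(-27 + 9 \left(-72\right)\right) = \left(21876 + \left(-29\right)^{2}\right) - 675 = \left(21876 + 841\right) - 675 = 22717 - 675 = 22042$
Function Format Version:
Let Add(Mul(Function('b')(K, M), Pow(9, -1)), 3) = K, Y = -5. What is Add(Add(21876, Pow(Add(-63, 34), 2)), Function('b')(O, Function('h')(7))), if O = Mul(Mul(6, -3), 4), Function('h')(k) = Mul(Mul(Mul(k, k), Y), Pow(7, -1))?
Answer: 22042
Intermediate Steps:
Function('h')(k) = Mul(Rational(-5, 7), Pow(k, 2)) (Function('h')(k) = Mul(Mul(Mul(k, k), -5), Pow(7, -1)) = Mul(Mul(Pow(k, 2), -5), Rational(1, 7)) = Mul(Mul(-5, Pow(k, 2)), Rational(1, 7)) = Mul(Rational(-5, 7), Pow(k, 2)))
O = -72 (O = Mul(-18, 4) = -72)
Function('b')(K, M) = Add(-27, Mul(9, K))
Add(Add(21876, Pow(Add(-63, 34), 2)), Function('b')(O, Function('h')(7))) = Add(Add(21876, Pow(Add(-63, 34), 2)), Add(-27, Mul(9, -72))) = Add(Add(21876, Pow(-29, 2)), Add(-27, -648)) = Add(Add(21876, 841), -675) = Add(22717, -675) = 22042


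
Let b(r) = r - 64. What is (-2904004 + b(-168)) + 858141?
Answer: -2046095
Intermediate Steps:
b(r) = -64 + r
(-2904004 + b(-168)) + 858141 = (-2904004 + (-64 - 168)) + 858141 = (-2904004 - 232) + 858141 = -2904236 + 858141 = -2046095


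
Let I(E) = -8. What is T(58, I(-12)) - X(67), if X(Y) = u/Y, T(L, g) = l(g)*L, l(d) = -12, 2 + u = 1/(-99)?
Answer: -4616369/6633 ≈ -695.97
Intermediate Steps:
u = -199/99 (u = -2 + 1/(-99) = -2 - 1/99 = -199/99 ≈ -2.0101)
T(L, g) = -12*L
X(Y) = -199/(99*Y)
T(58, I(-12)) - X(67) = -12*58 - (-199)/(99*67) = -696 - (-199)/(99*67) = -696 - 1*(-199/6633) = -696 + 199/6633 = -4616369/6633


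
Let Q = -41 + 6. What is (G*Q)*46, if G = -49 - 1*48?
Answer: 156170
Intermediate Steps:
G = -97 (G = -49 - 48 = -97)
Q = -35
(G*Q)*46 = -97*(-35)*46 = 3395*46 = 156170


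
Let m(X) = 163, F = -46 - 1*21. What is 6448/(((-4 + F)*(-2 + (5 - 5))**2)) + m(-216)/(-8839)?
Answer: -14260041/627569 ≈ -22.723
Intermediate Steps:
F = -67 (F = -46 - 21 = -67)
6448/(((-4 + F)*(-2 + (5 - 5))**2)) + m(-216)/(-8839) = 6448/(((-4 - 67)*(-2 + (5 - 5))**2)) + 163/(-8839) = 6448/((-71*(-2 + 0)**2)) + 163*(-1/8839) = 6448/((-71*(-2)**2)) - 163/8839 = 6448/((-71*4)) - 163/8839 = 6448/(-284) - 163/8839 = 6448*(-1/284) - 163/8839 = -1612/71 - 163/8839 = -14260041/627569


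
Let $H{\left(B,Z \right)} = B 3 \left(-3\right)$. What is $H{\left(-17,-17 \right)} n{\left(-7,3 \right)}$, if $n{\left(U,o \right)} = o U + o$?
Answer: $-2754$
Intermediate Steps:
$H{\left(B,Z \right)} = - 9 B$ ($H{\left(B,Z \right)} = 3 B \left(-3\right) = - 9 B$)
$n{\left(U,o \right)} = o + U o$ ($n{\left(U,o \right)} = U o + o = o + U o$)
$H{\left(-17,-17 \right)} n{\left(-7,3 \right)} = \left(-9\right) \left(-17\right) 3 \left(1 - 7\right) = 153 \cdot 3 \left(-6\right) = 153 \left(-18\right) = -2754$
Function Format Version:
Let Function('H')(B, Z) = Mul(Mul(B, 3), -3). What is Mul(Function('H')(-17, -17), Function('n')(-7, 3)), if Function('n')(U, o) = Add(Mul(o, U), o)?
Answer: -2754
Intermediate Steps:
Function('H')(B, Z) = Mul(-9, B) (Function('H')(B, Z) = Mul(Mul(3, B), -3) = Mul(-9, B))
Function('n')(U, o) = Add(o, Mul(U, o)) (Function('n')(U, o) = Add(Mul(U, o), o) = Add(o, Mul(U, o)))
Mul(Function('H')(-17, -17), Function('n')(-7, 3)) = Mul(Mul(-9, -17), Mul(3, Add(1, -7))) = Mul(153, Mul(3, -6)) = Mul(153, -18) = -2754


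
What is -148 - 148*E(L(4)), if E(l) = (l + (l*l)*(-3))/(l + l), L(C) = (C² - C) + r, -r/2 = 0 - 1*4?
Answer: 4218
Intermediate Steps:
r = 8 (r = -2*(0 - 1*4) = -2*(0 - 4) = -2*(-4) = 8)
L(C) = 8 + C² - C (L(C) = (C² - C) + 8 = 8 + C² - C)
E(l) = (l - 3*l²)/(2*l) (E(l) = (l + l²*(-3))/((2*l)) = (l - 3*l²)*(1/(2*l)) = (l - 3*l²)/(2*l))
-148 - 148*E(L(4)) = -148 - 148*(½ - 3*(8 + 4² - 1*4)/2) = -148 - 148*(½ - 3*(8 + 16 - 4)/2) = -148 - 148*(½ - 3/2*20) = -148 - 148*(½ - 30) = -148 - 148*(-59/2) = -148 + 4366 = 4218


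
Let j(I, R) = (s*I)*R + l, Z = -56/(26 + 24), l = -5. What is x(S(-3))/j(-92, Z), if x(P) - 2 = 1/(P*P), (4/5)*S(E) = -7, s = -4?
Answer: -2466/511021 ≈ -0.0048256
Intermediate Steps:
S(E) = -35/4 (S(E) = (5/4)*(-7) = -35/4)
x(P) = 2 + P⁻² (x(P) = 2 + 1/(P*P) = 2 + 1/(P²) = 2 + P⁻²)
Z = -28/25 (Z = -56/50 = -56*1/50 = -28/25 ≈ -1.1200)
j(I, R) = -5 - 4*I*R (j(I, R) = (-4*I)*R - 5 = -4*I*R - 5 = -5 - 4*I*R)
x(S(-3))/j(-92, Z) = (2 + (-35/4)⁻²)/(-5 - 4*(-92)*(-28/25)) = (2 + 16/1225)/(-5 - 10304/25) = 2466/(1225*(-10429/25)) = (2466/1225)*(-25/10429) = -2466/511021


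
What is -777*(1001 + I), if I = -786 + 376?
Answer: -459207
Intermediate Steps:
I = -410
-777*(1001 + I) = -777*(1001 - 410) = -777*591 = -459207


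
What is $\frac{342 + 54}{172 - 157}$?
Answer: $\frac{132}{5} \approx 26.4$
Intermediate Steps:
$\frac{342 + 54}{172 - 157} = \frac{396}{15} = 396 \cdot \frac{1}{15} = \frac{132}{5}$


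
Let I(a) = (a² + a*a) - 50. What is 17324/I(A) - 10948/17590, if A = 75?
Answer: 4552789/4925200 ≈ 0.92439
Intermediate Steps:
I(a) = -50 + 2*a² (I(a) = (a² + a²) - 50 = 2*a² - 50 = -50 + 2*a²)
17324/I(A) - 10948/17590 = 17324/(-50 + 2*75²) - 10948/17590 = 17324/(-50 + 2*5625) - 10948*1/17590 = 17324/(-50 + 11250) - 5474/8795 = 17324/11200 - 5474/8795 = 17324*(1/11200) - 5474/8795 = 4331/2800 - 5474/8795 = 4552789/4925200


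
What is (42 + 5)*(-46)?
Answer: -2162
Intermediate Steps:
(42 + 5)*(-46) = 47*(-46) = -2162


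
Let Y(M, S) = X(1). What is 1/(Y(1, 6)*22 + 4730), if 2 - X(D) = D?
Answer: 1/4752 ≈ 0.00021044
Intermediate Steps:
X(D) = 2 - D
Y(M, S) = 1 (Y(M, S) = 2 - 1*1 = 2 - 1 = 1)
1/(Y(1, 6)*22 + 4730) = 1/(1*22 + 4730) = 1/(22 + 4730) = 1/4752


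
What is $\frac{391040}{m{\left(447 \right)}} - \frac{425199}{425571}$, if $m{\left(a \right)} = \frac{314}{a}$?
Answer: $\frac{12397916393999}{22271549} \approx 5.5667 \cdot 10^{5}$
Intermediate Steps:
$\frac{391040}{m{\left(447 \right)}} - \frac{425199}{425571} = \frac{391040}{314 \cdot \frac{1}{447}} - \frac{425199}{425571} = \frac{391040}{314 \cdot \frac{1}{447}} - \frac{141733}{141857} = \frac{391040}{\frac{314}{447}} - \frac{141733}{141857} = 391040 \cdot \frac{447}{314} - \frac{141733}{141857} = \frac{87397440}{157} - \frac{141733}{141857} = \frac{12397916393999}{22271549}$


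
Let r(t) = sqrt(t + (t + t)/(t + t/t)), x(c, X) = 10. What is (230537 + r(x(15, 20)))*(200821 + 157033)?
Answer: 82498587598 + 357854*sqrt(1430)/11 ≈ 8.2500e+10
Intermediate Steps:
r(t) = sqrt(t + 2*t/(1 + t)) (r(t) = sqrt(t + (2*t)/(t + 1)) = sqrt(t + (2*t)/(1 + t)) = sqrt(t + 2*t/(1 + t)))
(230537 + r(x(15, 20)))*(200821 + 157033) = (230537 + sqrt(10*(3 + 10)/(1 + 10)))*(200821 + 157033) = (230537 + sqrt(10*13/11))*357854 = (230537 + sqrt(10*(1/11)*13))*357854 = (230537 + sqrt(130/11))*357854 = (230537 + sqrt(1430)/11)*357854 = 82498587598 + 357854*sqrt(1430)/11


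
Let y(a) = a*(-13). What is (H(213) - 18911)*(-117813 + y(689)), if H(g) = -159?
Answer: 2417503900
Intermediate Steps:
y(a) = -13*a
(H(213) - 18911)*(-117813 + y(689)) = (-159 - 18911)*(-117813 - 13*689) = -19070*(-117813 - 8957) = -19070*(-126770) = 2417503900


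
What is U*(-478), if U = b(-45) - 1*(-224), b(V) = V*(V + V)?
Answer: -2042972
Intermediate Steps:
b(V) = 2*V² (b(V) = V*(2*V) = 2*V²)
U = 4274 (U = 2*(-45)² - 1*(-224) = 2*2025 + 224 = 4050 + 224 = 4274)
U*(-478) = 4274*(-478) = -2042972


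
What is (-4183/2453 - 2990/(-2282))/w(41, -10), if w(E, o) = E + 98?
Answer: -1105568/389043347 ≈ -0.0028418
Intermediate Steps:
w(E, o) = 98 + E
(-4183/2453 - 2990/(-2282))/w(41, -10) = (-4183/2453 - 2990/(-2282))/(98 + 41) = (-4183*1/2453 - 2990*(-1/2282))/139 = (-4183/2453 + 1495/1141)*(1/139) = -1105568/2798873*1/139 = -1105568/389043347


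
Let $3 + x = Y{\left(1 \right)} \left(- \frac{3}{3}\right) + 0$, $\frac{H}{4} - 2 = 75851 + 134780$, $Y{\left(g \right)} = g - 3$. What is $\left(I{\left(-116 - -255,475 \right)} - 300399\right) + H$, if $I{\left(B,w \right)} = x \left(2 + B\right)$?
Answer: $541992$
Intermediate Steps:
$Y{\left(g \right)} = -3 + g$ ($Y{\left(g \right)} = g - 3 = -3 + g$)
$H = 842532$ ($H = 8 + 4 \left(75851 + 134780\right) = 8 + 4 \cdot 210631 = 8 + 842524 = 842532$)
$x = -1$ ($x = -3 + \left(\left(-3 + 1\right) \left(- \frac{3}{3}\right) + 0\right) = -3 + \left(- 2 \left(\left(-3\right) \frac{1}{3}\right) + 0\right) = -3 + \left(\left(-2\right) \left(-1\right) + 0\right) = -3 + \left(2 + 0\right) = -3 + 2 = -1$)
$I{\left(B,w \right)} = -2 - B$ ($I{\left(B,w \right)} = - (2 + B) = -2 - B$)
$\left(I{\left(-116 - -255,475 \right)} - 300399\right) + H = \left(\left(-2 - \left(-116 - -255\right)\right) - 300399\right) + 842532 = \left(\left(-2 - \left(-116 + 255\right)\right) - 300399\right) + 842532 = \left(\left(-2 - 139\right) - 300399\right) + 842532 = \left(-141 - 300399\right) + 842532 = -300540 + 842532 = 541992$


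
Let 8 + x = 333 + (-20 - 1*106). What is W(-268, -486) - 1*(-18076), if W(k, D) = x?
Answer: 18275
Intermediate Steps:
x = 199 (x = -8 + (333 + (-20 - 1*106)) = -8 + (333 + (-20 - 106)) = -8 + (333 - 126) = -8 + 207 = 199)
W(k, D) = 199
W(-268, -486) - 1*(-18076) = 199 - 1*(-18076) = 199 + 18076 = 18275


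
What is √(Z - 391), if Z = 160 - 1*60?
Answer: I*√291 ≈ 17.059*I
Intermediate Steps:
Z = 100 (Z = 160 - 60 = 100)
√(Z - 391) = √(100 - 391) = √(-291) = I*√291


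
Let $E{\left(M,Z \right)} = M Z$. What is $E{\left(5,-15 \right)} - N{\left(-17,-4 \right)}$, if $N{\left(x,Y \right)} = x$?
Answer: $-58$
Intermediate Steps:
$E{\left(5,-15 \right)} - N{\left(-17,-4 \right)} = 5 \left(-15\right) - -17 = -75 + 17 = -58$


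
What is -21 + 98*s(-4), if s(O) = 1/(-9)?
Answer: -287/9 ≈ -31.889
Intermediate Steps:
s(O) = -⅑
-21 + 98*s(-4) = -21 + 98*(-⅑) = -21 - 98/9 = -287/9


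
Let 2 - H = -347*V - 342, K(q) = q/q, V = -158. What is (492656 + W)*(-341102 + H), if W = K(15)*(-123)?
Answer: -194838174272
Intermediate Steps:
K(q) = 1
H = -54482 (H = 2 - (-347*(-158) - 342) = 2 - (54826 - 342) = 2 - 1*54484 = 2 - 54484 = -54482)
W = -123 (W = 1*(-123) = -123)
(492656 + W)*(-341102 + H) = (492656 - 123)*(-341102 - 54482) = 492533*(-395584) = -194838174272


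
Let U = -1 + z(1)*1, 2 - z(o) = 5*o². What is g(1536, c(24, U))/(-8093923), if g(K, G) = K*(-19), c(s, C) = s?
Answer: 29184/8093923 ≈ 0.0036057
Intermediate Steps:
z(o) = 2 - 5*o²
U = -4 (U = -1 + (2 - 5*1²)*1 = -1 + (2 - 5*1)*1 = -1 + (2 - 5)*1 = -1 - 3*1 = -1 - 3 = -4)
g(K, G) = -19*K
g(1536, c(24, U))/(-8093923) = -19*1536/(-8093923) = -29184*(-1/8093923) = 29184/8093923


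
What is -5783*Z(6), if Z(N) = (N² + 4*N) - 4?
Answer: -323848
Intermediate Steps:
Z(N) = -4 + N² + 4*N
-5783*Z(6) = -5783*(-4 + 6² + 4*6) = -5783*(-4 + 36 + 24) = -5783*56 = -323848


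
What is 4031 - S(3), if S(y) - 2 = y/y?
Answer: 4028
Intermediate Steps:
S(y) = 3 (S(y) = 2 + y/y = 2 + 1 = 3)
4031 - S(3) = 4031 - 1*3 = 4031 - 3 = 4028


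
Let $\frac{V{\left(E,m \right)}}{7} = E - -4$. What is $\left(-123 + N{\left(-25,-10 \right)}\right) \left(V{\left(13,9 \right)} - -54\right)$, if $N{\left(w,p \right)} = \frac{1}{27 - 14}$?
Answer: $- \frac{276454}{13} \approx -21266.0$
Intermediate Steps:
$V{\left(E,m \right)} = 28 + 7 E$ ($V{\left(E,m \right)} = 7 \left(E - -4\right) = 7 \left(E + 4\right) = 7 \left(4 + E\right) = 28 + 7 E$)
$N{\left(w,p \right)} = \frac{1}{13}$
$\left(-123 + N{\left(-25,-10 \right)}\right) \left(V{\left(13,9 \right)} - -54\right) = \left(-123 + \frac{1}{13}\right) \left(\left(28 + 7 \cdot 13\right) - -54\right) = - \frac{1598 \left(\left(28 + 91\right) + 54\right)}{13} = - \frac{1598 \left(119 + 54\right)}{13} = \left(- \frac{1598}{13}\right) 173 = - \frac{276454}{13}$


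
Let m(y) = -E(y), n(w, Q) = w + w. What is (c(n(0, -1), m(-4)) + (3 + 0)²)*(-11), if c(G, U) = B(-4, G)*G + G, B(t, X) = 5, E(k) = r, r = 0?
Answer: -99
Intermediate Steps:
E(k) = 0
n(w, Q) = 2*w
m(y) = 0 (m(y) = -1*0 = 0)
c(G, U) = 6*G (c(G, U) = 5*G + G = 6*G)
(c(n(0, -1), m(-4)) + (3 + 0)²)*(-11) = (6*(2*0) + (3 + 0)²)*(-11) = (6*0 + 3²)*(-11) = (0 + 9)*(-11) = 9*(-11) = -99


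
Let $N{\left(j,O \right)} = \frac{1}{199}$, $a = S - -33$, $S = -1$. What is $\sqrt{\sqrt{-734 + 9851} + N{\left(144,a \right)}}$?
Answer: $\frac{\sqrt{199 + 118803 \sqrt{1013}}}{199} \approx 9.7718$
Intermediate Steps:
$a = 32$ ($a = -1 - -33 = -1 + 33 = 32$)
$N{\left(j,O \right)} = \frac{1}{199}$
$\sqrt{\sqrt{-734 + 9851} + N{\left(144,a \right)}} = \sqrt{\sqrt{-734 + 9851} + \frac{1}{199}} = \sqrt{\sqrt{9117} + \frac{1}{199}} = \sqrt{3 \sqrt{1013} + \frac{1}{199}} = \sqrt{\frac{1}{199} + 3 \sqrt{1013}}$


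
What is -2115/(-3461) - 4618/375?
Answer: -15189773/1297875 ≈ -11.704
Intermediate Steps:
-2115/(-3461) - 4618/375 = -2115*(-1/3461) - 4618*1/375 = 2115/3461 - 4618/375 = -15189773/1297875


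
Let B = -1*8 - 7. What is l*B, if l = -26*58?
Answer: 22620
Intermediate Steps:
B = -15 (B = -8 - 7 = -15)
l = -1508
l*B = -1508*(-15) = 22620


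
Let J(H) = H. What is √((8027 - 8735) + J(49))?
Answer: I*√659 ≈ 25.671*I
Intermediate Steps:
√((8027 - 8735) + J(49)) = √((8027 - 8735) + 49) = √(-708 + 49) = √(-659) = I*√659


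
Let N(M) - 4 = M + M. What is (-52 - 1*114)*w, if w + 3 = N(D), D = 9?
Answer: -3154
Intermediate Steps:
N(M) = 4 + 2*M (N(M) = 4 + (M + M) = 4 + 2*M)
w = 19 (w = -3 + (4 + 2*9) = -3 + (4 + 18) = -3 + 22 = 19)
(-52 - 1*114)*w = (-52 - 1*114)*19 = (-52 - 114)*19 = -166*19 = -3154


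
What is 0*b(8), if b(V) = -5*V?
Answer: 0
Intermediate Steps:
0*b(8) = 0*(-5*8) = 0*(-40) = 0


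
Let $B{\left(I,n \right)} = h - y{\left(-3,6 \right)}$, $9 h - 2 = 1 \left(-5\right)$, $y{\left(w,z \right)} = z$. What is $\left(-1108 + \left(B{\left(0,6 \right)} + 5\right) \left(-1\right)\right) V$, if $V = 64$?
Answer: $- \frac{212480}{3} \approx -70827.0$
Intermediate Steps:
$h = - \frac{1}{3}$ ($h = \frac{2}{9} + \frac{1 \left(-5\right)}{9} = \frac{2}{9} + \frac{1}{9} \left(-5\right) = \frac{2}{9} - \frac{5}{9} = - \frac{1}{3} \approx -0.33333$)
$B{\left(I,n \right)} = - \frac{19}{3}$ ($B{\left(I,n \right)} = - \frac{1}{3} - 6 = - \frac{19}{3}$)
$\left(-1108 + \left(B{\left(0,6 \right)} + 5\right) \left(-1\right)\right) V = \left(-1108 + \left(- \frac{19}{3} + 5\right) \left(-1\right)\right) 64 = \left(-1108 - - \frac{4}{3}\right) 64 = \left(-1108 + \frac{4}{3}\right) 64 = \left(- \frac{3320}{3}\right) 64 = - \frac{212480}{3}$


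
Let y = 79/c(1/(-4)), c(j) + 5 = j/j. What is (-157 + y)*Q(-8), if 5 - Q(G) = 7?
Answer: 707/2 ≈ 353.50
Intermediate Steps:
Q(G) = -2 (Q(G) = 5 - 1*7 = 5 - 7 = -2)
c(j) = -4 (c(j) = -5 + j/j = -5 + 1 = -4)
y = -79/4 (y = 79/(-4) = 79*(-1/4) = -79/4 ≈ -19.750)
(-157 + y)*Q(-8) = (-157 - 79/4)*(-2) = -707/4*(-2) = 707/2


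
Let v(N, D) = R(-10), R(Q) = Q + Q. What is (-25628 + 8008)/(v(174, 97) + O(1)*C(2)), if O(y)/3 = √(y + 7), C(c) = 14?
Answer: -22025/857 - 92505*√2/857 ≈ -178.35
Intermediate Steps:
O(y) = 3*√(7 + y) (O(y) = 3*√(y + 7) = 3*√(7 + y))
R(Q) = 2*Q
v(N, D) = -20 (v(N, D) = 2*(-10) = -20)
(-25628 + 8008)/(v(174, 97) + O(1)*C(2)) = (-25628 + 8008)/(-20 + (3*√(7 + 1))*14) = -17620/(-20 + (3*√8)*14) = -17620/(-20 + (3*(2*√2))*14) = -17620/(-20 + (6*√2)*14) = -17620/(-20 + 84*√2)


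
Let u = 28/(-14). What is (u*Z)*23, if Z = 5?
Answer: -230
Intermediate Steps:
u = -2 (u = 28*(-1/14) = -2)
(u*Z)*23 = -2*5*23 = -10*23 = -230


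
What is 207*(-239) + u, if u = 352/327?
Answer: -16177319/327 ≈ -49472.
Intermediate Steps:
u = 352/327 (u = 352*(1/327) = 352/327 ≈ 1.0765)
207*(-239) + u = 207*(-239) + 352/327 = -49473 + 352/327 = -16177319/327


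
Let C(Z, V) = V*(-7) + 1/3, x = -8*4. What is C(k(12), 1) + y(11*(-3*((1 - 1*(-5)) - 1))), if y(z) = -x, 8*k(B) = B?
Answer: 76/3 ≈ 25.333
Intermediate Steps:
k(B) = B/8
x = -32
C(Z, V) = ⅓ - 7*V (C(Z, V) = -7*V + ⅓ = ⅓ - 7*V)
y(z) = 32 (y(z) = -1*(-32) = 32)
C(k(12), 1) + y(11*(-3*((1 - 1*(-5)) - 1))) = (⅓ - 7*1) + 32 = (⅓ - 7) + 32 = -20/3 + 32 = 76/3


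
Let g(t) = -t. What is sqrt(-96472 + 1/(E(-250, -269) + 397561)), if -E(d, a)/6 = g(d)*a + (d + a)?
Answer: I*sqrt(2495527781058033)/160835 ≈ 310.6*I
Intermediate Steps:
E(d, a) = -6*a - 6*d + 6*a*d (E(d, a) = -6*((-d)*a + (d + a)) = -6*(-a*d + (a + d)) = -6*(a + d - a*d) = -6*a - 6*d + 6*a*d)
sqrt(-96472 + 1/(E(-250, -269) + 397561)) = sqrt(-96472 + 1/((-6*(-269) - 6*(-250) + 6*(-269)*(-250)) + 397561)) = sqrt(-96472 + 1/((1614 + 1500 + 403500) + 397561)) = sqrt(-96472 + 1/(406614 + 397561)) = sqrt(-96472 + 1/804175) = sqrt(-77580370599/804175) = I*sqrt(2495527781058033)/160835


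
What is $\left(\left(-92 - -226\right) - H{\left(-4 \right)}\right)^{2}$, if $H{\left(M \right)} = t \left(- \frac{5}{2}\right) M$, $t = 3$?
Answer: $10816$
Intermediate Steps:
$H{\left(M \right)} = - \frac{15 M}{2}$ ($H{\left(M \right)} = 3 \left(- \frac{5}{2}\right) M = - \frac{15 M}{2}$)
$\left(\left(-92 - -226\right) - H{\left(-4 \right)}\right)^{2} = \left(\left(-92 - -226\right) - \left(- \frac{15}{2}\right) \left(-4\right)\right)^{2} = \left(\left(-92 + 226\right) - 30\right)^{2} = \left(134 - 30\right)^{2} = 104^{2} = 10816$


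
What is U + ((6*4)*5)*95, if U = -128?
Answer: 11272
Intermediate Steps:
U + ((6*4)*5)*95 = -128 + ((6*4)*5)*95 = -128 + (24*5)*95 = -128 + 120*95 = -128 + 11400 = 11272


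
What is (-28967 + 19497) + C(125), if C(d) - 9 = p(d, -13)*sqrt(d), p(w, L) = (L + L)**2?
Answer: -9461 + 3380*sqrt(5) ≈ -1903.1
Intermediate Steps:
p(w, L) = 4*L**2 (p(w, L) = (2*L)**2 = 4*L**2)
C(d) = 9 + 676*sqrt(d) (C(d) = 9 + (4*(-13)**2)*sqrt(d) = 9 + (4*169)*sqrt(d) = 9 + 676*sqrt(d))
(-28967 + 19497) + C(125) = (-28967 + 19497) + (9 + 676*sqrt(125)) = -9470 + (9 + 676*(5*sqrt(5))) = -9470 + (9 + 3380*sqrt(5)) = -9461 + 3380*sqrt(5)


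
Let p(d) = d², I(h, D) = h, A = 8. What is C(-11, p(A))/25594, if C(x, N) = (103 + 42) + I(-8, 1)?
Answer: 137/25594 ≈ 0.0053528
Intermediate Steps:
C(x, N) = 137 (C(x, N) = (103 + 42) - 8 = 145 - 8 = 137)
C(-11, p(A))/25594 = 137/25594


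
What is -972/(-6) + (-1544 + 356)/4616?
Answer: 186651/1154 ≈ 161.74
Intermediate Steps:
-972/(-6) + (-1544 + 356)/4616 = -972*(-⅙) - 1188*1/4616 = 162 - 297/1154 = 186651/1154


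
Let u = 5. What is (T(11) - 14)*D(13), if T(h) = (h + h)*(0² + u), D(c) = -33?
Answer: -3168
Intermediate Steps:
T(h) = 10*h (T(h) = (h + h)*(0² + 5) = (2*h)*(0 + 5) = (2*h)*5 = 10*h)
(T(11) - 14)*D(13) = (10*11 - 14)*(-33) = (110 - 14)*(-33) = 96*(-33) = -3168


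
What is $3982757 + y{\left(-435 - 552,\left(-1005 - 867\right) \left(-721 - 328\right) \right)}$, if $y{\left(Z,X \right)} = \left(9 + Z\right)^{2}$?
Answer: $4939241$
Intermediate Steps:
$3982757 + y{\left(-435 - 552,\left(-1005 - 867\right) \left(-721 - 328\right) \right)} = 3982757 + \left(9 - 987\right)^{2} = 3982757 + \left(-978\right)^{2} = 3982757 + 956484 = 4939241$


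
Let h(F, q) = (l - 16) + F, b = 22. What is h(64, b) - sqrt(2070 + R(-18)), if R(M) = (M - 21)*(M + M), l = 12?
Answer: 60 - 3*sqrt(386) ≈ 1.0594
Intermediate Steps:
R(M) = 2*M*(-21 + M) (R(M) = (-21 + M)*(2*M) = 2*M*(-21 + M))
h(F, q) = -4 + F (h(F, q) = (12 - 16) + F = -4 + F)
h(64, b) - sqrt(2070 + R(-18)) = (-4 + 64) - sqrt(2070 + 2*(-18)*(-21 - 18)) = 60 - sqrt(2070 + 2*(-18)*(-39)) = 60 - sqrt(2070 + 1404) = 60 - sqrt(3474) = 60 - 3*sqrt(386)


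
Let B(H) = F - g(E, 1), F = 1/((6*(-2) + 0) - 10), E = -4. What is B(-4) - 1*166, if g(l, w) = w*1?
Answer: -3675/22 ≈ -167.05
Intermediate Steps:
g(l, w) = w
F = -1/22 (F = 1/((-12 + 0) - 10) = 1/(-12 - 10) = 1/(-22) = -1/22 ≈ -0.045455)
B(H) = -23/22 (B(H) = -1/22 - 1*1 = -1/22 - 1 = -23/22)
B(-4) - 1*166 = -23/22 - 1*166 = -23/22 - 166 = -3675/22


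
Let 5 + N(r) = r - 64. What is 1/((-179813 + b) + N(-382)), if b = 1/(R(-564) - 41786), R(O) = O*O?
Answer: -276310/49808745839 ≈ -5.5474e-6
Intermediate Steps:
R(O) = O²
b = 1/276310 (b = 1/((-564)² - 41786) = 1/(318096 - 41786) = 1/276310 ≈ 3.6191e-6)
N(r) = -69 + r (N(r) = -5 + (r - 64) = -5 + (-64 + r) = -69 + r)
1/((-179813 + b) + N(-382)) = 1/((-179813 + 1/276310) + (-69 - 382)) = 1/(-49684130029/276310 - 451) = 1/(-49808745839/276310) = -276310/49808745839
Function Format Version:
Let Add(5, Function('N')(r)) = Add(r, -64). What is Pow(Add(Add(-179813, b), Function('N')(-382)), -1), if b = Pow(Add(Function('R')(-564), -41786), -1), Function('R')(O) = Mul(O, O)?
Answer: Rational(-276310, 49808745839) ≈ -5.5474e-6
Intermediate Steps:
Function('R')(O) = Pow(O, 2)
b = Rational(1, 276310) (b = Pow(Add(Pow(-564, 2), -41786), -1) = Pow(Add(318096, -41786), -1) = Pow(276310, -1) = Rational(1, 276310) ≈ 3.6191e-6)
Function('N')(r) = Add(-69, r) (Function('N')(r) = Add(-5, Add(r, -64)) = Add(-5, Add(-64, r)) = Add(-69, r))
Pow(Add(Add(-179813, b), Function('N')(-382)), -1) = Pow(Add(Add(-179813, Rational(1, 276310)), Add(-69, -382)), -1) = Pow(Add(Rational(-49684130029, 276310), -451), -1) = Pow(Rational(-49808745839, 276310), -1) = Rational(-276310, 49808745839)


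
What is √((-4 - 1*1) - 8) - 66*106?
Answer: -6996 + I*√13 ≈ -6996.0 + 3.6056*I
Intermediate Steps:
√((-4 - 1*1) - 8) - 66*106 = √((-4 - 1) - 8) - 6996 = √(-5 - 8) - 6996 = √(-13) - 6996 = I*√13 - 6996 = -6996 + I*√13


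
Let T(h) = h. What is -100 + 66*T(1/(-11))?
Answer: -106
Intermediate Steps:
-100 + 66*T(1/(-11)) = -100 + 66/(-11) = -100 + 66*(-1/11) = -100 - 6 = -106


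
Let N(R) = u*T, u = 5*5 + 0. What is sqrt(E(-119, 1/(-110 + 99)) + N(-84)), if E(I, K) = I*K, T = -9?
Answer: 2*I*sqrt(6479)/11 ≈ 14.635*I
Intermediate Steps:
u = 25 (u = 25 + 0 = 25)
N(R) = -225 (N(R) = 25*(-9) = -225)
sqrt(E(-119, 1/(-110 + 99)) + N(-84)) = sqrt(-119/(-110 + 99) - 225) = sqrt(-119/(-11) - 225) = sqrt(-119*(-1/11) - 225) = sqrt(119/11 - 225) = sqrt(-2356/11) = 2*I*sqrt(6479)/11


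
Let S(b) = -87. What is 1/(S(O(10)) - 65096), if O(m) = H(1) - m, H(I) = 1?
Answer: -1/65183 ≈ -1.5341e-5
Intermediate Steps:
O(m) = 1 - m
1/(S(O(10)) - 65096) = 1/(-87 - 65096) = 1/(-65183) = -1/65183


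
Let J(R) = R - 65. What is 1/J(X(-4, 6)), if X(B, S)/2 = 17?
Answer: -1/31 ≈ -0.032258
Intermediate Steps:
X(B, S) = 34 (X(B, S) = 2*17 = 34)
J(R) = -65 + R
1/J(X(-4, 6)) = 1/(-65 + 34) = 1/(-31) = -1/31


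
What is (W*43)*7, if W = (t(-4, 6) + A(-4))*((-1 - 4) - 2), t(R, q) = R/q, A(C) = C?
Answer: 29498/3 ≈ 9832.7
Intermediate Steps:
W = 98/3 (W = (-4/6 - 4)*((-1 - 4) - 2) = (-4*⅙ - 4)*(-5 - 2) = (-⅔ - 4)*(-7) = -14/3*(-7) = 98/3 ≈ 32.667)
(W*43)*7 = ((98/3)*43)*7 = (4214/3)*7 = 29498/3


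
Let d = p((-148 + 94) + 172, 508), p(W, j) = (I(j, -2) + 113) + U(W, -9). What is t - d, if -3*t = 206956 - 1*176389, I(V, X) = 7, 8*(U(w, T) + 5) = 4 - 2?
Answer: -41217/4 ≈ -10304.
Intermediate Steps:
U(w, T) = -19/4 (U(w, T) = -5 + (4 - 2)/8 = -5 + (1/8)*2 = -5 + 1/4 = -19/4)
p(W, j) = 461/4 (p(W, j) = (7 + 113) - 19/4 = 120 - 19/4 = 461/4)
d = 461/4 ≈ 115.25
t = -10189 (t = -(206956 - 1*176389)/3 = -(206956 - 176389)/3 = -1/3*30567 = -10189)
t - d = -10189 - 1*461/4 = -10189 - 461/4 = -41217/4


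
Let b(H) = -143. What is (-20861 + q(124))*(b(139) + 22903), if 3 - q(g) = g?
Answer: -477550320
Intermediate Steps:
q(g) = 3 - g
(-20861 + q(124))*(b(139) + 22903) = (-20861 + (3 - 1*124))*(-143 + 22903) = (-20861 + (3 - 124))*22760 = (-20861 - 121)*22760 = -20982*22760 = -477550320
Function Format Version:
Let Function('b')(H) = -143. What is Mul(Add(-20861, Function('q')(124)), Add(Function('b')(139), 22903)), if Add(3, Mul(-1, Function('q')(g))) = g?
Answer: -477550320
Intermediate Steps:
Function('q')(g) = Add(3, Mul(-1, g))
Mul(Add(-20861, Function('q')(124)), Add(Function('b')(139), 22903)) = Mul(Add(-20861, Add(3, Mul(-1, 124))), Add(-143, 22903)) = Mul(Add(-20861, Add(3, -124)), 22760) = Mul(Add(-20861, -121), 22760) = Mul(-20982, 22760) = -477550320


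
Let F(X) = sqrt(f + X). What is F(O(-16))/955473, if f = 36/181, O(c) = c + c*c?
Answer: 2*sqrt(1967289)/172940613 ≈ 1.6221e-5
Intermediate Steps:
O(c) = c + c**2
f = 36/181 (f = 36*(1/181) = 36/181 ≈ 0.19889)
F(X) = sqrt(36/181 + X)
F(O(-16))/955473 = (sqrt(6516 + 32761*(-16*(1 - 16)))/181)/955473 = (sqrt(6516 + 32761*(-16*(-15)))/181)*(1/955473) = (sqrt(6516 + 32761*240)/181)*(1/955473) = (sqrt(6516 + 7862640)/181)*(1/955473) = (sqrt(7869156)/181)*(1/955473) = ((2*sqrt(1967289))/181)*(1/955473) = (2*sqrt(1967289)/181)*(1/955473) = 2*sqrt(1967289)/172940613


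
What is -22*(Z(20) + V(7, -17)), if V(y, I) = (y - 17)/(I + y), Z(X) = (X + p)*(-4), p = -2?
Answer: 1562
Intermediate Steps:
Z(X) = 8 - 4*X (Z(X) = (X - 2)*(-4) = (-2 + X)*(-4) = 8 - 4*X)
V(y, I) = (-17 + y)/(I + y)
-22*(Z(20) + V(7, -17)) = -22*((8 - 4*20) + (-17 + 7)/(-17 + 7)) = -22*((8 - 80) - 10/(-10)) = -22*(-72 - ⅒*(-10)) = -22*(-72 + 1) = -22*(-71) = 1562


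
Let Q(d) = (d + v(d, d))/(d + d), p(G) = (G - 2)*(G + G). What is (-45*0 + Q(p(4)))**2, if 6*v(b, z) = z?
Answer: 49/144 ≈ 0.34028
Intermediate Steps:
v(b, z) = z/6
p(G) = 2*G*(-2 + G) (p(G) = (-2 + G)*(2*G) = 2*G*(-2 + G))
Q(d) = 7/12 (Q(d) = (d + d/6)/(d + d) = (7*d/6)/((2*d)) = (7*d/6)*(1/(2*d)) = 7/12)
(-45*0 + Q(p(4)))**2 = (-45*0 + 7/12)**2 = (0 + 7/12)**2 = (7/12)**2 = 49/144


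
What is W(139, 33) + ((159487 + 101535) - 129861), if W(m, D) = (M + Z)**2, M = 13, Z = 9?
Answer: 131645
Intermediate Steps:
W(m, D) = 484 (W(m, D) = (13 + 9)**2 = 22**2 = 484)
W(139, 33) + ((159487 + 101535) - 129861) = 484 + ((159487 + 101535) - 129861) = 484 + (261022 - 129861) = 484 + 131161 = 131645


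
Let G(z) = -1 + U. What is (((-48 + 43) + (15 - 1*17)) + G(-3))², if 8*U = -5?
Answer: 4761/64 ≈ 74.391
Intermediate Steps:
U = -5/8 (U = (⅛)*(-5) = -5/8 ≈ -0.62500)
G(z) = -13/8 (G(z) = -1 - 5/8 = -13/8)
(((-48 + 43) + (15 - 1*17)) + G(-3))² = (((-48 + 43) + (15 - 1*17)) - 13/8)² = ((-5 + (15 - 17)) - 13/8)² = ((-5 - 2) - 13/8)² = (-7 - 13/8)² = (-69/8)² = 4761/64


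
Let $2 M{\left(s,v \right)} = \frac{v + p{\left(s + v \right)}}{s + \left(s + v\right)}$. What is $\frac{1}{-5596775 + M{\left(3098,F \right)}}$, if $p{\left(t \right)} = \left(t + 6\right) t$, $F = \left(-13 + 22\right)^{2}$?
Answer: $- \frac{6277}{35125894077} \approx -1.787 \cdot 10^{-7}$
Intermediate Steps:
$F = 81$ ($F = 9^{2} = 81$)
$p{\left(t \right)} = t \left(6 + t\right)$ ($p{\left(t \right)} = \left(6 + t\right) t = t \left(6 + t\right)$)
$M{\left(s,v \right)} = \frac{v + \left(s + v\right) \left(6 + s + v\right)}{2 \left(v + 2 s\right)}$ ($M{\left(s,v \right)} = \frac{\left(v + \left(s + v\right) \left(6 + \left(s + v\right)\right)\right) \frac{1}{s + \left(s + v\right)}}{2} = \frac{\left(v + \left(s + v\right) \left(6 + s + v\right)\right) \frac{1}{v + 2 s}}{2} = \frac{\frac{1}{v + 2 s} \left(v + \left(s + v\right) \left(6 + s + v\right)\right)}{2} = \frac{v + \left(s + v\right) \left(6 + s + v\right)}{2 \left(v + 2 s\right)}$)
$\frac{1}{-5596775 + M{\left(3098,F \right)}} = \frac{1}{-5596775 + \frac{81 + \left(3098 + 81\right) \left(6 + 3098 + 81\right)}{2 \left(81 + 2 \cdot 3098\right)}} = \frac{1}{-5596775 + \frac{81 + 3179 \cdot 3185}{2 \left(81 + 6196\right)}} = \frac{1}{-5596775 + \frac{81 + 10125115}{2 \cdot 6277}} = \frac{1}{-5596775 + \frac{1}{2} \cdot \frac{1}{6277} \cdot 10125196} = \frac{1}{-5596775 + \frac{5062598}{6277}} = \frac{1}{- \frac{35125894077}{6277}} = - \frac{6277}{35125894077}$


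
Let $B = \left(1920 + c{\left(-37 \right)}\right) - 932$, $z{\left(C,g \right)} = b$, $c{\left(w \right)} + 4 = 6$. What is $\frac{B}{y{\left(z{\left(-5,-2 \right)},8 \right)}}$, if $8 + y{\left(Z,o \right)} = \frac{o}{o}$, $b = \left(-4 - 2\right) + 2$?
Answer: $- \frac{990}{7} \approx -141.43$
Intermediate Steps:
$c{\left(w \right)} = 2$ ($c{\left(w \right)} = -4 + 6 = 2$)
$b = -4$ ($b = -6 + 2 = -4$)
$z{\left(C,g \right)} = -4$
$y{\left(Z,o \right)} = -7$ ($y{\left(Z,o \right)} = -8 + \frac{o}{o} = -8 + 1 = -7$)
$B = 990$ ($B = \left(1920 + 2\right) - 932 = 1922 - 932 = 990$)
$\frac{B}{y{\left(z{\left(-5,-2 \right)},8 \right)}} = \frac{990}{-7} = 990 \left(- \frac{1}{7}\right) = - \frac{990}{7}$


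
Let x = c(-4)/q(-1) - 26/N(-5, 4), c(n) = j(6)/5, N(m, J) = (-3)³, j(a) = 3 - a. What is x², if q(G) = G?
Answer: 44521/18225 ≈ 2.4429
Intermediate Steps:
N(m, J) = -27
c(n) = -⅗ (c(n) = (3 - 1*6)/5 = (3 - 6)*(⅕) = -3*⅕ = -⅗)
x = 211/135 (x = -⅗/(-1) - 26/(-27) = -⅗*(-1) - 26*(-1/27) = ⅗ + 26/27 = 211/135 ≈ 1.5630)
x² = (211/135)² = 44521/18225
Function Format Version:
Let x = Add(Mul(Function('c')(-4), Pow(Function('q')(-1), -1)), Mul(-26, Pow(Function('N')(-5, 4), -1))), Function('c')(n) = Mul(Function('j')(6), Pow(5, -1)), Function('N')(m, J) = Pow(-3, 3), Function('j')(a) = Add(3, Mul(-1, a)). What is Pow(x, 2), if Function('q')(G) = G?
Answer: Rational(44521, 18225) ≈ 2.4429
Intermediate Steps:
Function('N')(m, J) = -27
Function('c')(n) = Rational(-3, 5) (Function('c')(n) = Mul(Add(3, Mul(-1, 6)), Pow(5, -1)) = Mul(Add(3, -6), Rational(1, 5)) = Mul(-3, Rational(1, 5)) = Rational(-3, 5))
x = Rational(211, 135) (x = Add(Mul(Rational(-3, 5), Pow(-1, -1)), Mul(-26, Pow(-27, -1))) = Add(Mul(Rational(-3, 5), -1), Mul(-26, Rational(-1, 27))) = Add(Rational(3, 5), Rational(26, 27)) = Rational(211, 135) ≈ 1.5630)
Pow(x, 2) = Pow(Rational(211, 135), 2) = Rational(44521, 18225)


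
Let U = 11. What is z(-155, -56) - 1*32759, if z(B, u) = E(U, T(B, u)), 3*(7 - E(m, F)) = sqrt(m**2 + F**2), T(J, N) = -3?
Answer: -32752 - sqrt(130)/3 ≈ -32756.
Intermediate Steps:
E(m, F) = 7 - sqrt(F**2 + m**2)/3 (E(m, F) = 7 - sqrt(m**2 + F**2)/3 = 7 - sqrt(F**2 + m**2)/3)
z(B, u) = 7 - sqrt(130)/3 (z(B, u) = 7 - sqrt((-3)**2 + 11**2)/3 = 7 - sqrt(9 + 121)/3 = 7 - sqrt(130)/3)
z(-155, -56) - 1*32759 = (7 - sqrt(130)/3) - 1*32759 = (7 - sqrt(130)/3) - 32759 = -32752 - sqrt(130)/3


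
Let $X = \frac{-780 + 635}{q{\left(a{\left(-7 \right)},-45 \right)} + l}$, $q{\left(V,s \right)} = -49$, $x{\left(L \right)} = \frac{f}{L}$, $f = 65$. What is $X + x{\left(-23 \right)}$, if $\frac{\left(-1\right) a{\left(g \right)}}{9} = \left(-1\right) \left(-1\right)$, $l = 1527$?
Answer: $- \frac{99405}{33994} \approx -2.9242$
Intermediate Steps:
$x{\left(L \right)} = \frac{65}{L}$
$a{\left(g \right)} = -9$ ($a{\left(g \right)} = - 9 \left(\left(-1\right) \left(-1\right)\right) = \left(-9\right) 1 = -9$)
$X = - \frac{145}{1478}$ ($X = \frac{-780 + 635}{-49 + 1527} = - \frac{145}{1478} \approx -0.098106$)
$X + x{\left(-23 \right)} = - \frac{145}{1478} + \frac{65}{-23} = - \frac{145}{1478} + 65 \left(- \frac{1}{23}\right) = - \frac{145}{1478} - \frac{65}{23} = - \frac{99405}{33994}$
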